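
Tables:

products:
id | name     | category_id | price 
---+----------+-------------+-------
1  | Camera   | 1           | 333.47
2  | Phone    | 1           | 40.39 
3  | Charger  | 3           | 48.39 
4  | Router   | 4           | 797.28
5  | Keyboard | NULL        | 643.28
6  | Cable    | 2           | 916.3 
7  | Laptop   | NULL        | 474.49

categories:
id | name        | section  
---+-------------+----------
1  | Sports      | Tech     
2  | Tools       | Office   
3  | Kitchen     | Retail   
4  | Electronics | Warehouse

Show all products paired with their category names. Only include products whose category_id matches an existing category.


INNER JOIN keeps only products rows whose category_id matches an id in categories. Walk through each product:
  - product 1 (Camera): category_id=1 -> matches Sports
  - product 2 (Phone): category_id=1 -> matches Sports
  - product 3 (Charger): category_id=3 -> matches Kitchen
  - product 4 (Router): category_id=4 -> matches Electronics
  - product 5 (Keyboard): category_id=NULL, no match -> dropped
  - product 6 (Cable): category_id=2 -> matches Tools
  - product 7 (Laptop): category_id=NULL, no match -> dropped
So 2 of 7 rows are dropped.

SQL:
SELECT a.name, b.name AS category
FROM products a
INNER JOIN categories b ON a.category_id = b.id

Result:
name    | category   
--------+------------
Camera  | Sports     
Phone   | Sports     
Charger | Kitchen    
Router  | Electronics
Cable   | Tools      


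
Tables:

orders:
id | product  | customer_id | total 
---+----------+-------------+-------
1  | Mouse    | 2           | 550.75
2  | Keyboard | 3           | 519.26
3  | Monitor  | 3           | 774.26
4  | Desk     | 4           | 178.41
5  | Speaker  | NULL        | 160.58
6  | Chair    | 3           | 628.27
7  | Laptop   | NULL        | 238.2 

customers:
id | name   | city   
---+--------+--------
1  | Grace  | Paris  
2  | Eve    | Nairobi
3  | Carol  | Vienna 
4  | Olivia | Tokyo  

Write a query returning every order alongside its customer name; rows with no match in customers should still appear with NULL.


LEFT JOIN keeps every row from orders (the left table); where customer_id has no match in customers, the customer columns become NULL. Walk through each order:
  - order 1 (Mouse): customer_id=2 -> matches Eve
  - order 2 (Keyboard): customer_id=3 -> matches Carol
  - order 3 (Monitor): customer_id=3 -> matches Carol
  - order 4 (Desk): customer_id=4 -> matches Olivia
  - order 5 (Speaker): customer_id=NULL, no match -> kept with NULL
  - order 6 (Chair): customer_id=3 -> matches Carol
  - order 7 (Laptop): customer_id=NULL, no match -> kept with NULL
All 7 rows appear; 2 have NULL customer.

SQL:
SELECT a.product, b.name AS customer
FROM orders a
LEFT JOIN customers b ON a.customer_id = b.id

Result:
product  | customer
---------+---------
Mouse    | Eve     
Keyboard | Carol   
Monitor  | Carol   
Desk     | Olivia  
Speaker  | NULL    
Chair    | Carol   
Laptop   | NULL    


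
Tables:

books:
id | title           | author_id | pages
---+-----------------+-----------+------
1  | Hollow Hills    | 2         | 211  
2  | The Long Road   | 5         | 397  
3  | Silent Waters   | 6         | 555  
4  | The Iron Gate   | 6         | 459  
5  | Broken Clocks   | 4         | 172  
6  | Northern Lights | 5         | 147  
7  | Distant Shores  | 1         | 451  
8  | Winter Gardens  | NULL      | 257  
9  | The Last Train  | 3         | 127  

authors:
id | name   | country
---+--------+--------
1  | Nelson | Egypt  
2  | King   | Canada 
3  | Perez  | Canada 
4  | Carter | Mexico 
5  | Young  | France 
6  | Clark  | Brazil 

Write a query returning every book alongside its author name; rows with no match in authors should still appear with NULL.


LEFT JOIN keeps every row from books (the left table); where author_id has no match in authors, the author columns become NULL. Walk through each book:
  - book 1 (Hollow Hills): author_id=2 -> matches King
  - book 2 (The Long Road): author_id=5 -> matches Young
  - book 3 (Silent Waters): author_id=6 -> matches Clark
  - book 4 (The Iron Gate): author_id=6 -> matches Clark
  - book 5 (Broken Clocks): author_id=4 -> matches Carter
  - book 6 (Northern Lights): author_id=5 -> matches Young
  - book 7 (Distant Shores): author_id=1 -> matches Nelson
  - book 8 (Winter Gardens): author_id=NULL, no match -> kept with NULL
  - book 9 (The Last Train): author_id=3 -> matches Perez
All 9 rows appear; 1 has NULL author.

SQL:
SELECT a.title, b.name AS author
FROM books a
LEFT JOIN authors b ON a.author_id = b.id

Result:
title           | author
----------------+-------
Hollow Hills    | King  
The Long Road   | Young 
Silent Waters   | Clark 
The Iron Gate   | Clark 
Broken Clocks   | Carter
Northern Lights | Young 
Distant Shores  | Nelson
Winter Gardens  | NULL  
The Last Train  | Perez 


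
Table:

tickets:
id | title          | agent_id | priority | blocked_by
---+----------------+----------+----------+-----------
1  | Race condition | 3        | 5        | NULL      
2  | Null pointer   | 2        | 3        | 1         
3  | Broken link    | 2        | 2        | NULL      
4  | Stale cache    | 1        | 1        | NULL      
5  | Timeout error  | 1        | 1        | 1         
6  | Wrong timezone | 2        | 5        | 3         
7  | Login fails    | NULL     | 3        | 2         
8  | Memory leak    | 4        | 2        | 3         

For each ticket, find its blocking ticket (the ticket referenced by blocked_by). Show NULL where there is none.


This is a self-join: tickets is joined to a second copy of itself, matching each row's blocked_by to another row's id. Use LEFT JOIN so rows with blocked_by=NULL are kept.
  - ticket 1 (Race condition): blocked_by=NULL -> NULL
  - ticket 2 (Null pointer): blocked_by=1 -> Race condition
  - ticket 3 (Broken link): blocked_by=NULL -> NULL
  - ticket 4 (Stale cache): blocked_by=NULL -> NULL
  - ticket 5 (Timeout error): blocked_by=1 -> Race condition
  - ticket 6 (Wrong timezone): blocked_by=3 -> Broken link
  - ticket 7 (Login fails): blocked_by=2 -> Null pointer
  - ticket 8 (Memory leak): blocked_by=3 -> Broken link

SQL:
SELECT a.title AS item, b.title AS blocked_by
FROM tickets a
LEFT JOIN tickets b ON a.blocked_by = b.id

Result:
item           | blocked_by    
---------------+---------------
Race condition | NULL          
Null pointer   | Race condition
Broken link    | NULL          
Stale cache    | NULL          
Timeout error  | Race condition
Wrong timezone | Broken link   
Login fails    | Null pointer  
Memory leak    | Broken link   


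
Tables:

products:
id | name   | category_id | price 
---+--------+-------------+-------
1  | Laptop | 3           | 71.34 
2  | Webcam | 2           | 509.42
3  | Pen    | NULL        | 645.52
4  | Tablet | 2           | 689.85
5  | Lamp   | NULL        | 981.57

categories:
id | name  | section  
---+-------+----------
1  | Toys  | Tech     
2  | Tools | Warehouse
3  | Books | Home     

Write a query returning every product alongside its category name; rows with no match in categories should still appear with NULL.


LEFT JOIN keeps every row from products (the left table); where category_id has no match in categories, the category columns become NULL. Walk through each product:
  - product 1 (Laptop): category_id=3 -> matches Books
  - product 2 (Webcam): category_id=2 -> matches Tools
  - product 3 (Pen): category_id=NULL, no match -> kept with NULL
  - product 4 (Tablet): category_id=2 -> matches Tools
  - product 5 (Lamp): category_id=NULL, no match -> kept with NULL
All 5 rows appear; 2 have NULL category.

SQL:
SELECT a.name, b.name AS category
FROM products a
LEFT JOIN categories b ON a.category_id = b.id

Result:
name   | category
-------+---------
Laptop | Books   
Webcam | Tools   
Pen    | NULL    
Tablet | Tools   
Lamp   | NULL    


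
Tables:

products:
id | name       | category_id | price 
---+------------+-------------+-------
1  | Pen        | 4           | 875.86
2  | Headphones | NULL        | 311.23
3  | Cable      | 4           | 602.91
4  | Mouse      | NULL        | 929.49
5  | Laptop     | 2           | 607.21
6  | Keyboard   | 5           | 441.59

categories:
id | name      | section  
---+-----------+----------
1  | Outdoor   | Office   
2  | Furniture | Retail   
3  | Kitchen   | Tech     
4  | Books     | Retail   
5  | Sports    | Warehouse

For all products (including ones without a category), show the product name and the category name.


LEFT JOIN keeps every row from products (the left table); where category_id has no match in categories, the category columns become NULL. Walk through each product:
  - product 1 (Pen): category_id=4 -> matches Books
  - product 2 (Headphones): category_id=NULL, no match -> kept with NULL
  - product 3 (Cable): category_id=4 -> matches Books
  - product 4 (Mouse): category_id=NULL, no match -> kept with NULL
  - product 5 (Laptop): category_id=2 -> matches Furniture
  - product 6 (Keyboard): category_id=5 -> matches Sports
All 6 rows appear; 2 have NULL category.

SQL:
SELECT a.name, b.name AS category
FROM products a
LEFT JOIN categories b ON a.category_id = b.id

Result:
name       | category 
-----------+----------
Pen        | Books    
Headphones | NULL     
Cable      | Books    
Mouse      | NULL     
Laptop     | Furniture
Keyboard   | Sports   


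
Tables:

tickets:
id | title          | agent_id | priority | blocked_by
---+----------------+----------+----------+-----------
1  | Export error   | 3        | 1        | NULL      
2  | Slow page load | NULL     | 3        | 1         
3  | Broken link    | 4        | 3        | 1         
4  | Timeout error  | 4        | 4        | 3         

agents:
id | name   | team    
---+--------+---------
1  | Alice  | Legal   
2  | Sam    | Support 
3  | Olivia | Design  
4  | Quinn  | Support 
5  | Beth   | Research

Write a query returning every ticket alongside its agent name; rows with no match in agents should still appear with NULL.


LEFT JOIN keeps every row from tickets (the left table); where agent_id has no match in agents, the agent columns become NULL. Walk through each ticket:
  - ticket 1 (Export error): agent_id=3 -> matches Olivia
  - ticket 2 (Slow page load): agent_id=NULL, no match -> kept with NULL
  - ticket 3 (Broken link): agent_id=4 -> matches Quinn
  - ticket 4 (Timeout error): agent_id=4 -> matches Quinn
All 4 rows appear; 1 has NULL agent.

SQL:
SELECT a.title, b.name AS agent
FROM tickets a
LEFT JOIN agents b ON a.agent_id = b.id

Result:
title          | agent 
---------------+-------
Export error   | Olivia
Slow page load | NULL  
Broken link    | Quinn 
Timeout error  | Quinn 


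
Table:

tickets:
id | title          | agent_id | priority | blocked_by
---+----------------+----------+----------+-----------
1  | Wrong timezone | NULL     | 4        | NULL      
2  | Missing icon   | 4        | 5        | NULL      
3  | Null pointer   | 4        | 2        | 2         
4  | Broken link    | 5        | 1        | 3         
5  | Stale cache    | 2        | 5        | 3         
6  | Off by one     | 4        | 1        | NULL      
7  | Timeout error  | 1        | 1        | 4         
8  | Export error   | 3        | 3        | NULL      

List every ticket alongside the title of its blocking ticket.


This is a self-join: tickets is joined to a second copy of itself, matching each row's blocked_by to another row's id. Use LEFT JOIN so rows with blocked_by=NULL are kept.
  - ticket 1 (Wrong timezone): blocked_by=NULL -> NULL
  - ticket 2 (Missing icon): blocked_by=NULL -> NULL
  - ticket 3 (Null pointer): blocked_by=2 -> Missing icon
  - ticket 4 (Broken link): blocked_by=3 -> Null pointer
  - ticket 5 (Stale cache): blocked_by=3 -> Null pointer
  - ticket 6 (Off by one): blocked_by=NULL -> NULL
  - ticket 7 (Timeout error): blocked_by=4 -> Broken link
  - ticket 8 (Export error): blocked_by=NULL -> NULL

SQL:
SELECT a.title AS item, b.title AS blocked_by
FROM tickets a
LEFT JOIN tickets b ON a.blocked_by = b.id

Result:
item           | blocked_by  
---------------+-------------
Wrong timezone | NULL        
Missing icon   | NULL        
Null pointer   | Missing icon
Broken link    | Null pointer
Stale cache    | Null pointer
Off by one     | NULL        
Timeout error  | Broken link 
Export error   | NULL        


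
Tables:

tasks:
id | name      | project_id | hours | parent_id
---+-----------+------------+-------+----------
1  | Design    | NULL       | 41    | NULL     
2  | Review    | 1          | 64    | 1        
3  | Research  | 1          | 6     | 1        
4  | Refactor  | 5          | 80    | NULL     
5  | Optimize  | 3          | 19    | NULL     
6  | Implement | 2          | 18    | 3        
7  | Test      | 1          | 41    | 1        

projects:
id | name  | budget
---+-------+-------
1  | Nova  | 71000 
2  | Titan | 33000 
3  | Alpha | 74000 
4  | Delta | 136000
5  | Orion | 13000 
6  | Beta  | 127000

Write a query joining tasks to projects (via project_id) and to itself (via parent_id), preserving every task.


Two LEFT JOINs from the same base table tasks: one to projects via project_id, one to tasks itself via parent_id. Both are LEFT so every task is preserved.
Match against projects:
  - task 1 (Design): project_id=NULL, no match -> kept with NULL
  - task 2 (Review): project_id=1 -> matches Nova
  - task 3 (Research): project_id=1 -> matches Nova
  - task 4 (Refactor): project_id=5 -> matches Orion
  - task 5 (Optimize): project_id=3 -> matches Alpha
  - task 6 (Implement): project_id=2 -> matches Titan
  - task 7 (Test): project_id=1 -> matches Nova
Match against tasks (self):
  - task 1 (Design): parent_id=NULL -> NULL
  - task 2 (Review): parent_id=1 -> Design
  - task 3 (Research): parent_id=1 -> Design
  - task 4 (Refactor): parent_id=NULL -> NULL
  - task 5 (Optimize): parent_id=NULL -> NULL
  - task 6 (Implement): parent_id=3 -> Research
  - task 7 (Test): parent_id=1 -> Design

SQL:
SELECT a.name, b.name AS project, c.name AS parent
FROM tasks a
LEFT JOIN projects b ON a.project_id = b.id
LEFT JOIN tasks c ON a.parent_id = c.id

Result:
name      | project | parent  
----------+---------+---------
Design    | NULL    | NULL    
Review    | Nova    | Design  
Research  | Nova    | Design  
Refactor  | Orion   | NULL    
Optimize  | Alpha   | NULL    
Implement | Titan   | Research
Test      | Nova    | Design  


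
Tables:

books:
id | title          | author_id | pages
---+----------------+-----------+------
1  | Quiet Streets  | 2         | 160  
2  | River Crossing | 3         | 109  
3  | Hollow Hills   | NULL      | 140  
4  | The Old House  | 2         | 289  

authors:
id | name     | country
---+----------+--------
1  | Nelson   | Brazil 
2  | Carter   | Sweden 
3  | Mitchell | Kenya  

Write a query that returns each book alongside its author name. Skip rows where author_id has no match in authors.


INNER JOIN keeps only books rows whose author_id matches an id in authors. Walk through each book:
  - book 1 (Quiet Streets): author_id=2 -> matches Carter
  - book 2 (River Crossing): author_id=3 -> matches Mitchell
  - book 3 (Hollow Hills): author_id=NULL, no match -> dropped
  - book 4 (The Old House): author_id=2 -> matches Carter
So 1 of 4 rows is dropped.

SQL:
SELECT a.title, b.name AS author
FROM books a
INNER JOIN authors b ON a.author_id = b.id

Result:
title          | author  
---------------+---------
Quiet Streets  | Carter  
River Crossing | Mitchell
The Old House  | Carter  


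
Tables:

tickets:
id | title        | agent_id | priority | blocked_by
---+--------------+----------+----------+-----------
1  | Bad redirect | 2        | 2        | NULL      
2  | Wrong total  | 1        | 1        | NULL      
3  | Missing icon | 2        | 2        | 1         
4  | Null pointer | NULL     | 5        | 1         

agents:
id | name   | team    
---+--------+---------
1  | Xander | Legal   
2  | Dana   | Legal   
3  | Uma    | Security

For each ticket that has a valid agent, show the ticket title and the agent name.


INNER JOIN keeps only tickets rows whose agent_id matches an id in agents. Walk through each ticket:
  - ticket 1 (Bad redirect): agent_id=2 -> matches Dana
  - ticket 2 (Wrong total): agent_id=1 -> matches Xander
  - ticket 3 (Missing icon): agent_id=2 -> matches Dana
  - ticket 4 (Null pointer): agent_id=NULL, no match -> dropped
So 1 of 4 rows is dropped.

SQL:
SELECT a.title, b.name AS agent
FROM tickets a
INNER JOIN agents b ON a.agent_id = b.id

Result:
title        | agent 
-------------+-------
Bad redirect | Dana  
Wrong total  | Xander
Missing icon | Dana  


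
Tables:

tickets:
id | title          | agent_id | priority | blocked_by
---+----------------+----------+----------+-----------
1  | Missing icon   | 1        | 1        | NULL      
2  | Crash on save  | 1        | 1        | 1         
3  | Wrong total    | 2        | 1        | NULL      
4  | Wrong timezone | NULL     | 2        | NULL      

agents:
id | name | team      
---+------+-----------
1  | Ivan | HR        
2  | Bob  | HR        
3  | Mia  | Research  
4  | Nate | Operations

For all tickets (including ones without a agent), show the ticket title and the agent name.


LEFT JOIN keeps every row from tickets (the left table); where agent_id has no match in agents, the agent columns become NULL. Walk through each ticket:
  - ticket 1 (Missing icon): agent_id=1 -> matches Ivan
  - ticket 2 (Crash on save): agent_id=1 -> matches Ivan
  - ticket 3 (Wrong total): agent_id=2 -> matches Bob
  - ticket 4 (Wrong timezone): agent_id=NULL, no match -> kept with NULL
All 4 rows appear; 1 has NULL agent.

SQL:
SELECT a.title, b.name AS agent
FROM tickets a
LEFT JOIN agents b ON a.agent_id = b.id

Result:
title          | agent
---------------+------
Missing icon   | Ivan 
Crash on save  | Ivan 
Wrong total    | Bob  
Wrong timezone | NULL 


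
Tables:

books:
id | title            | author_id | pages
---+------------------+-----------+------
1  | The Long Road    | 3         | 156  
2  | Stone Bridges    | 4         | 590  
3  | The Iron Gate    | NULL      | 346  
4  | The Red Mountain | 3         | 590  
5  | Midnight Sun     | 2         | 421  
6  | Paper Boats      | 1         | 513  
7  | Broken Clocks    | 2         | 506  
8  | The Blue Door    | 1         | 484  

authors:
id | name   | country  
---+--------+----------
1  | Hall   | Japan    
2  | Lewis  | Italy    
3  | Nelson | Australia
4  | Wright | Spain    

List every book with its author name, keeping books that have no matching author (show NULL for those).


LEFT JOIN keeps every row from books (the left table); where author_id has no match in authors, the author columns become NULL. Walk through each book:
  - book 1 (The Long Road): author_id=3 -> matches Nelson
  - book 2 (Stone Bridges): author_id=4 -> matches Wright
  - book 3 (The Iron Gate): author_id=NULL, no match -> kept with NULL
  - book 4 (The Red Mountain): author_id=3 -> matches Nelson
  - book 5 (Midnight Sun): author_id=2 -> matches Lewis
  - book 6 (Paper Boats): author_id=1 -> matches Hall
  - book 7 (Broken Clocks): author_id=2 -> matches Lewis
  - book 8 (The Blue Door): author_id=1 -> matches Hall
All 8 rows appear; 1 has NULL author.

SQL:
SELECT a.title, b.name AS author
FROM books a
LEFT JOIN authors b ON a.author_id = b.id

Result:
title            | author
-----------------+-------
The Long Road    | Nelson
Stone Bridges    | Wright
The Iron Gate    | NULL  
The Red Mountain | Nelson
Midnight Sun     | Lewis 
Paper Boats      | Hall  
Broken Clocks    | Lewis 
The Blue Door    | Hall  


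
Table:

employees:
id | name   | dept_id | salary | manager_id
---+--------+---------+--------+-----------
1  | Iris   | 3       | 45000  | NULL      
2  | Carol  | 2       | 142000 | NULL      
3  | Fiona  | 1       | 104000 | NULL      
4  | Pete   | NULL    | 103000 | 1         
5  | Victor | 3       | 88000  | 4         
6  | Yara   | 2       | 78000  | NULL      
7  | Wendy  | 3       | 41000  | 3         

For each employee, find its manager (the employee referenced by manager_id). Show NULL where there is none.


This is a self-join: employees is joined to a second copy of itself, matching each row's manager_id to another row's id. Use LEFT JOIN so rows with manager_id=NULL are kept.
  - employee 1 (Iris): manager_id=NULL -> NULL
  - employee 2 (Carol): manager_id=NULL -> NULL
  - employee 3 (Fiona): manager_id=NULL -> NULL
  - employee 4 (Pete): manager_id=1 -> Iris
  - employee 5 (Victor): manager_id=4 -> Pete
  - employee 6 (Yara): manager_id=NULL -> NULL
  - employee 7 (Wendy): manager_id=3 -> Fiona

SQL:
SELECT a.name AS item, b.name AS manager
FROM employees a
LEFT JOIN employees b ON a.manager_id = b.id

Result:
item   | manager
-------+--------
Iris   | NULL   
Carol  | NULL   
Fiona  | NULL   
Pete   | Iris   
Victor | Pete   
Yara   | NULL   
Wendy  | Fiona  


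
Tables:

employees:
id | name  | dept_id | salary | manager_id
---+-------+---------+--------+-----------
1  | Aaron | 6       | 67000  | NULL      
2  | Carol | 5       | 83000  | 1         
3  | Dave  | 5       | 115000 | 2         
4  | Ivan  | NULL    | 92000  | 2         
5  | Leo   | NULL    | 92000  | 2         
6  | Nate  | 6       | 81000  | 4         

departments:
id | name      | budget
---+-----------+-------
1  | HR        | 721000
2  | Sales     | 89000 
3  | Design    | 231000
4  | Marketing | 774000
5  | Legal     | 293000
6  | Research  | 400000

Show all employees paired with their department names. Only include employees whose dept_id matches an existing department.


INNER JOIN keeps only employees rows whose dept_id matches an id in departments. Walk through each employee:
  - employee 1 (Aaron): dept_id=6 -> matches Research
  - employee 2 (Carol): dept_id=5 -> matches Legal
  - employee 3 (Dave): dept_id=5 -> matches Legal
  - employee 4 (Ivan): dept_id=NULL, no match -> dropped
  - employee 5 (Leo): dept_id=NULL, no match -> dropped
  - employee 6 (Nate): dept_id=6 -> matches Research
So 2 of 6 rows are dropped.

SQL:
SELECT a.name, b.name AS department
FROM employees a
INNER JOIN departments b ON a.dept_id = b.id

Result:
name  | department
------+-----------
Aaron | Research  
Carol | Legal     
Dave  | Legal     
Nate  | Research  


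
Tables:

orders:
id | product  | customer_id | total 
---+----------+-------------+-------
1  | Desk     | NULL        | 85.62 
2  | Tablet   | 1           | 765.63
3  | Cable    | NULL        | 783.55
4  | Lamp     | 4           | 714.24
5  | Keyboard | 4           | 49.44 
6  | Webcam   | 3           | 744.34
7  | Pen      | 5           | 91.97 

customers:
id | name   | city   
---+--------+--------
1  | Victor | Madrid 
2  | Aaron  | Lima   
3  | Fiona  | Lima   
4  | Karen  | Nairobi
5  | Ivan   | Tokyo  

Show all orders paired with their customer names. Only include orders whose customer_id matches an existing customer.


INNER JOIN keeps only orders rows whose customer_id matches an id in customers. Walk through each order:
  - order 1 (Desk): customer_id=NULL, no match -> dropped
  - order 2 (Tablet): customer_id=1 -> matches Victor
  - order 3 (Cable): customer_id=NULL, no match -> dropped
  - order 4 (Lamp): customer_id=4 -> matches Karen
  - order 5 (Keyboard): customer_id=4 -> matches Karen
  - order 6 (Webcam): customer_id=3 -> matches Fiona
  - order 7 (Pen): customer_id=5 -> matches Ivan
So 2 of 7 rows are dropped.

SQL:
SELECT a.product, b.name AS customer
FROM orders a
INNER JOIN customers b ON a.customer_id = b.id

Result:
product  | customer
---------+---------
Tablet   | Victor  
Lamp     | Karen   
Keyboard | Karen   
Webcam   | Fiona   
Pen      | Ivan    


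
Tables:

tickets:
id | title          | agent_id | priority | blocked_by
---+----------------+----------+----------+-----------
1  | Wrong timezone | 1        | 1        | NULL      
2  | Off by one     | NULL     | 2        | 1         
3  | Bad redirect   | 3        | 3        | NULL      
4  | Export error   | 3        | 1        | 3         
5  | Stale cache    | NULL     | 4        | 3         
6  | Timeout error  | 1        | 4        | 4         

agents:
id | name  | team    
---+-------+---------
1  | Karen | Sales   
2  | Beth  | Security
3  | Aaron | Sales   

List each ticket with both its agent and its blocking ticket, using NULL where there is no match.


Two LEFT JOINs from the same base table tickets: one to agents via agent_id, one to tickets itself via blocked_by. Both are LEFT so every ticket is preserved.
Match against agents:
  - ticket 1 (Wrong timezone): agent_id=1 -> matches Karen
  - ticket 2 (Off by one): agent_id=NULL, no match -> kept with NULL
  - ticket 3 (Bad redirect): agent_id=3 -> matches Aaron
  - ticket 4 (Export error): agent_id=3 -> matches Aaron
  - ticket 5 (Stale cache): agent_id=NULL, no match -> kept with NULL
  - ticket 6 (Timeout error): agent_id=1 -> matches Karen
Match against tickets (self):
  - ticket 1 (Wrong timezone): blocked_by=NULL -> NULL
  - ticket 2 (Off by one): blocked_by=1 -> Wrong timezone
  - ticket 3 (Bad redirect): blocked_by=NULL -> NULL
  - ticket 4 (Export error): blocked_by=3 -> Bad redirect
  - ticket 5 (Stale cache): blocked_by=3 -> Bad redirect
  - ticket 6 (Timeout error): blocked_by=4 -> Export error

SQL:
SELECT a.title, b.name AS agent, c.title AS blocked_by
FROM tickets a
LEFT JOIN agents b ON a.agent_id = b.id
LEFT JOIN tickets c ON a.blocked_by = c.id

Result:
title          | agent | blocked_by    
---------------+-------+---------------
Wrong timezone | Karen | NULL          
Off by one     | NULL  | Wrong timezone
Bad redirect   | Aaron | NULL          
Export error   | Aaron | Bad redirect  
Stale cache    | NULL  | Bad redirect  
Timeout error  | Karen | Export error  


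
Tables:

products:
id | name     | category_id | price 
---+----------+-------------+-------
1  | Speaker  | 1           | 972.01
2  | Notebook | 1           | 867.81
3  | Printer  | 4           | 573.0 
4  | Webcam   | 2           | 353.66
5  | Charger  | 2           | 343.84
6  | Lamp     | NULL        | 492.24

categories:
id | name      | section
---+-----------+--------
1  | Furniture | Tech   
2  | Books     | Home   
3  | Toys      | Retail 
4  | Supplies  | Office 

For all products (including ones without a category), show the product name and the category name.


LEFT JOIN keeps every row from products (the left table); where category_id has no match in categories, the category columns become NULL. Walk through each product:
  - product 1 (Speaker): category_id=1 -> matches Furniture
  - product 2 (Notebook): category_id=1 -> matches Furniture
  - product 3 (Printer): category_id=4 -> matches Supplies
  - product 4 (Webcam): category_id=2 -> matches Books
  - product 5 (Charger): category_id=2 -> matches Books
  - product 6 (Lamp): category_id=NULL, no match -> kept with NULL
All 6 rows appear; 1 has NULL category.

SQL:
SELECT a.name, b.name AS category
FROM products a
LEFT JOIN categories b ON a.category_id = b.id

Result:
name     | category 
---------+----------
Speaker  | Furniture
Notebook | Furniture
Printer  | Supplies 
Webcam   | Books    
Charger  | Books    
Lamp     | NULL     


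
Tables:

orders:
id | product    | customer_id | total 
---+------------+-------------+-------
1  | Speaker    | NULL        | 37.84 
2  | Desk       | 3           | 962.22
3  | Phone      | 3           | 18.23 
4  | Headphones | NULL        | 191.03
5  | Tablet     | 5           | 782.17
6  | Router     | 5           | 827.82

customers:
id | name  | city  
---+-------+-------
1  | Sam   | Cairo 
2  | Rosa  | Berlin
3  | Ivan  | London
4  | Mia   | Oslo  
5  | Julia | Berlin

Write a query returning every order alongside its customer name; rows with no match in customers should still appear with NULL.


LEFT JOIN keeps every row from orders (the left table); where customer_id has no match in customers, the customer columns become NULL. Walk through each order:
  - order 1 (Speaker): customer_id=NULL, no match -> kept with NULL
  - order 2 (Desk): customer_id=3 -> matches Ivan
  - order 3 (Phone): customer_id=3 -> matches Ivan
  - order 4 (Headphones): customer_id=NULL, no match -> kept with NULL
  - order 5 (Tablet): customer_id=5 -> matches Julia
  - order 6 (Router): customer_id=5 -> matches Julia
All 6 rows appear; 2 have NULL customer.

SQL:
SELECT a.product, b.name AS customer
FROM orders a
LEFT JOIN customers b ON a.customer_id = b.id

Result:
product    | customer
-----------+---------
Speaker    | NULL    
Desk       | Ivan    
Phone      | Ivan    
Headphones | NULL    
Tablet     | Julia   
Router     | Julia   


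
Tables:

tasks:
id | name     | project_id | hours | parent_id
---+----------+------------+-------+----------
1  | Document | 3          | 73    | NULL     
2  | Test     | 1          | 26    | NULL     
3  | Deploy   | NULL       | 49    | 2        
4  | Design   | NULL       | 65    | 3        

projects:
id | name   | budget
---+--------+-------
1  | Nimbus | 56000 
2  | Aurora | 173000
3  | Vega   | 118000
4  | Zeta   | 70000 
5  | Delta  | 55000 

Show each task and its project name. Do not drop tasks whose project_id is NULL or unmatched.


LEFT JOIN keeps every row from tasks (the left table); where project_id has no match in projects, the project columns become NULL. Walk through each task:
  - task 1 (Document): project_id=3 -> matches Vega
  - task 2 (Test): project_id=1 -> matches Nimbus
  - task 3 (Deploy): project_id=NULL, no match -> kept with NULL
  - task 4 (Design): project_id=NULL, no match -> kept with NULL
All 4 rows appear; 2 have NULL project.

SQL:
SELECT a.name, b.name AS project
FROM tasks a
LEFT JOIN projects b ON a.project_id = b.id

Result:
name     | project
---------+--------
Document | Vega   
Test     | Nimbus 
Deploy   | NULL   
Design   | NULL   


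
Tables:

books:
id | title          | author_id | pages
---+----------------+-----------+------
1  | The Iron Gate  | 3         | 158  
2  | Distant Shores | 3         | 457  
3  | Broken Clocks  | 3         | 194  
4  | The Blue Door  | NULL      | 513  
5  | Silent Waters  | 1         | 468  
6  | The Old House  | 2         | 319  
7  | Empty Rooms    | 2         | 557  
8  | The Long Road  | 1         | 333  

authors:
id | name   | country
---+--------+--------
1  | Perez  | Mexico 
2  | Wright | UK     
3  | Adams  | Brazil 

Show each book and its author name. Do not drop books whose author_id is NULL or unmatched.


LEFT JOIN keeps every row from books (the left table); where author_id has no match in authors, the author columns become NULL. Walk through each book:
  - book 1 (The Iron Gate): author_id=3 -> matches Adams
  - book 2 (Distant Shores): author_id=3 -> matches Adams
  - book 3 (Broken Clocks): author_id=3 -> matches Adams
  - book 4 (The Blue Door): author_id=NULL, no match -> kept with NULL
  - book 5 (Silent Waters): author_id=1 -> matches Perez
  - book 6 (The Old House): author_id=2 -> matches Wright
  - book 7 (Empty Rooms): author_id=2 -> matches Wright
  - book 8 (The Long Road): author_id=1 -> matches Perez
All 8 rows appear; 1 has NULL author.

SQL:
SELECT a.title, b.name AS author
FROM books a
LEFT JOIN authors b ON a.author_id = b.id

Result:
title          | author
---------------+-------
The Iron Gate  | Adams 
Distant Shores | Adams 
Broken Clocks  | Adams 
The Blue Door  | NULL  
Silent Waters  | Perez 
The Old House  | Wright
Empty Rooms    | Wright
The Long Road  | Perez 


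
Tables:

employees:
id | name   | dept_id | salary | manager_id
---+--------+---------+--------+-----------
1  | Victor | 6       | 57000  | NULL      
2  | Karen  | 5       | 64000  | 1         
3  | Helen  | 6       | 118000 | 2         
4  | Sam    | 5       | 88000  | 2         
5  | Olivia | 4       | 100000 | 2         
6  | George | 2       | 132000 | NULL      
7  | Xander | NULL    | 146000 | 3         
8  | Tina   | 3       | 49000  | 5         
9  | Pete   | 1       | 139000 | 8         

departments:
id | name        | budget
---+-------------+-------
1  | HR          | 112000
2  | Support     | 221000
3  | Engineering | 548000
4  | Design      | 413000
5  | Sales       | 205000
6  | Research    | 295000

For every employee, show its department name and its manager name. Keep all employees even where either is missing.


Two LEFT JOINs from the same base table employees: one to departments via dept_id, one to employees itself via manager_id. Both are LEFT so every employee is preserved.
Match against departments:
  - employee 1 (Victor): dept_id=6 -> matches Research
  - employee 2 (Karen): dept_id=5 -> matches Sales
  - employee 3 (Helen): dept_id=6 -> matches Research
  - employee 4 (Sam): dept_id=5 -> matches Sales
  - employee 5 (Olivia): dept_id=4 -> matches Design
  - employee 6 (George): dept_id=2 -> matches Support
  - employee 7 (Xander): dept_id=NULL, no match -> kept with NULL
  - employee 8 (Tina): dept_id=3 -> matches Engineering
  - employee 9 (Pete): dept_id=1 -> matches HR
Match against employees (self):
  - employee 1 (Victor): manager_id=NULL -> NULL
  - employee 2 (Karen): manager_id=1 -> Victor
  - employee 3 (Helen): manager_id=2 -> Karen
  - employee 4 (Sam): manager_id=2 -> Karen
  - employee 5 (Olivia): manager_id=2 -> Karen
  - employee 6 (George): manager_id=NULL -> NULL
  - employee 7 (Xander): manager_id=3 -> Helen
  - employee 8 (Tina): manager_id=5 -> Olivia
  - employee 9 (Pete): manager_id=8 -> Tina

SQL:
SELECT a.name, b.name AS department, c.name AS manager
FROM employees a
LEFT JOIN departments b ON a.dept_id = b.id
LEFT JOIN employees c ON a.manager_id = c.id

Result:
name   | department  | manager
-------+-------------+--------
Victor | Research    | NULL   
Karen  | Sales       | Victor 
Helen  | Research    | Karen  
Sam    | Sales       | Karen  
Olivia | Design      | Karen  
George | Support     | NULL   
Xander | NULL        | Helen  
Tina   | Engineering | Olivia 
Pete   | HR          | Tina   


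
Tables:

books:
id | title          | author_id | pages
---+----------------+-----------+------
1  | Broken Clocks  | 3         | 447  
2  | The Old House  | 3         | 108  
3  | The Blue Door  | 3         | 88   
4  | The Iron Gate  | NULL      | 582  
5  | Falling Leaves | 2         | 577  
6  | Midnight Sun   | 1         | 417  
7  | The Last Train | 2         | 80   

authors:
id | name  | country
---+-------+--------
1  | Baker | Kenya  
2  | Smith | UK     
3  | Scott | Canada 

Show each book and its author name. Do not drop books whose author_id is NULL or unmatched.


LEFT JOIN keeps every row from books (the left table); where author_id has no match in authors, the author columns become NULL. Walk through each book:
  - book 1 (Broken Clocks): author_id=3 -> matches Scott
  - book 2 (The Old House): author_id=3 -> matches Scott
  - book 3 (The Blue Door): author_id=3 -> matches Scott
  - book 4 (The Iron Gate): author_id=NULL, no match -> kept with NULL
  - book 5 (Falling Leaves): author_id=2 -> matches Smith
  - book 6 (Midnight Sun): author_id=1 -> matches Baker
  - book 7 (The Last Train): author_id=2 -> matches Smith
All 7 rows appear; 1 has NULL author.

SQL:
SELECT a.title, b.name AS author
FROM books a
LEFT JOIN authors b ON a.author_id = b.id

Result:
title          | author
---------------+-------
Broken Clocks  | Scott 
The Old House  | Scott 
The Blue Door  | Scott 
The Iron Gate  | NULL  
Falling Leaves | Smith 
Midnight Sun   | Baker 
The Last Train | Smith 


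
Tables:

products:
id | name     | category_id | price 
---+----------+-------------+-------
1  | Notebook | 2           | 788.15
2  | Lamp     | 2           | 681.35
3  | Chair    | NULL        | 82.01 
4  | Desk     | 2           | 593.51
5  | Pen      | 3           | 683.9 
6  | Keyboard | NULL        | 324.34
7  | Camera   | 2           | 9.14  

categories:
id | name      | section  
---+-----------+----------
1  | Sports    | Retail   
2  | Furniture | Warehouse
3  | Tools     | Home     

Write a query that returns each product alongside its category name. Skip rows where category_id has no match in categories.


INNER JOIN keeps only products rows whose category_id matches an id in categories. Walk through each product:
  - product 1 (Notebook): category_id=2 -> matches Furniture
  - product 2 (Lamp): category_id=2 -> matches Furniture
  - product 3 (Chair): category_id=NULL, no match -> dropped
  - product 4 (Desk): category_id=2 -> matches Furniture
  - product 5 (Pen): category_id=3 -> matches Tools
  - product 6 (Keyboard): category_id=NULL, no match -> dropped
  - product 7 (Camera): category_id=2 -> matches Furniture
So 2 of 7 rows are dropped.

SQL:
SELECT a.name, b.name AS category
FROM products a
INNER JOIN categories b ON a.category_id = b.id

Result:
name     | category 
---------+----------
Notebook | Furniture
Lamp     | Furniture
Desk     | Furniture
Pen      | Tools    
Camera   | Furniture


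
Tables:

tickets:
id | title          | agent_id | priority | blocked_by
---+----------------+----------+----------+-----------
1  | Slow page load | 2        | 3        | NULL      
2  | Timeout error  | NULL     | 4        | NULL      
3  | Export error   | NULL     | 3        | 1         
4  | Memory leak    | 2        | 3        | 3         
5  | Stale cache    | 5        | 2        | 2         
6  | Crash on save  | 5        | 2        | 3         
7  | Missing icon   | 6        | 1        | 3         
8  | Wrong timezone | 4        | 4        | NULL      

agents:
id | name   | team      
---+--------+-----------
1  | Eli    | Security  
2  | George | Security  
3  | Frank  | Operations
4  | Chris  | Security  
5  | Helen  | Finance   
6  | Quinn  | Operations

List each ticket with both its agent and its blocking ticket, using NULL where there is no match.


Two LEFT JOINs from the same base table tickets: one to agents via agent_id, one to tickets itself via blocked_by. Both are LEFT so every ticket is preserved.
Match against agents:
  - ticket 1 (Slow page load): agent_id=2 -> matches George
  - ticket 2 (Timeout error): agent_id=NULL, no match -> kept with NULL
  - ticket 3 (Export error): agent_id=NULL, no match -> kept with NULL
  - ticket 4 (Memory leak): agent_id=2 -> matches George
  - ticket 5 (Stale cache): agent_id=5 -> matches Helen
  - ticket 6 (Crash on save): agent_id=5 -> matches Helen
  - ticket 7 (Missing icon): agent_id=6 -> matches Quinn
  - ticket 8 (Wrong timezone): agent_id=4 -> matches Chris
Match against tickets (self):
  - ticket 1 (Slow page load): blocked_by=NULL -> NULL
  - ticket 2 (Timeout error): blocked_by=NULL -> NULL
  - ticket 3 (Export error): blocked_by=1 -> Slow page load
  - ticket 4 (Memory leak): blocked_by=3 -> Export error
  - ticket 5 (Stale cache): blocked_by=2 -> Timeout error
  - ticket 6 (Crash on save): blocked_by=3 -> Export error
  - ticket 7 (Missing icon): blocked_by=3 -> Export error
  - ticket 8 (Wrong timezone): blocked_by=NULL -> NULL

SQL:
SELECT a.title, b.name AS agent, c.title AS blocked_by
FROM tickets a
LEFT JOIN agents b ON a.agent_id = b.id
LEFT JOIN tickets c ON a.blocked_by = c.id

Result:
title          | agent  | blocked_by    
---------------+--------+---------------
Slow page load | George | NULL          
Timeout error  | NULL   | NULL          
Export error   | NULL   | Slow page load
Memory leak    | George | Export error  
Stale cache    | Helen  | Timeout error 
Crash on save  | Helen  | Export error  
Missing icon   | Quinn  | Export error  
Wrong timezone | Chris  | NULL          


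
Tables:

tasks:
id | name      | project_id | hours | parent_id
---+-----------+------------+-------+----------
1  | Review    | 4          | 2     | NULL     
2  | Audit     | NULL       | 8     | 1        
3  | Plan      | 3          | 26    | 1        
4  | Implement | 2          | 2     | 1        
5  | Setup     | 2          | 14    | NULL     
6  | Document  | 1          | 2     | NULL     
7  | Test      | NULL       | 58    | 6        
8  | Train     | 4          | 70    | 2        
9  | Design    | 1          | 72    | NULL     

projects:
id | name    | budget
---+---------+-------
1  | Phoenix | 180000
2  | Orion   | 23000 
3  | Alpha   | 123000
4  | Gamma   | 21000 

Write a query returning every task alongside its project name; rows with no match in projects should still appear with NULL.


LEFT JOIN keeps every row from tasks (the left table); where project_id has no match in projects, the project columns become NULL. Walk through each task:
  - task 1 (Review): project_id=4 -> matches Gamma
  - task 2 (Audit): project_id=NULL, no match -> kept with NULL
  - task 3 (Plan): project_id=3 -> matches Alpha
  - task 4 (Implement): project_id=2 -> matches Orion
  - task 5 (Setup): project_id=2 -> matches Orion
  - task 6 (Document): project_id=1 -> matches Phoenix
  - task 7 (Test): project_id=NULL, no match -> kept with NULL
  - task 8 (Train): project_id=4 -> matches Gamma
  - task 9 (Design): project_id=1 -> matches Phoenix
All 9 rows appear; 2 have NULL project.

SQL:
SELECT a.name, b.name AS project
FROM tasks a
LEFT JOIN projects b ON a.project_id = b.id

Result:
name      | project
----------+--------
Review    | Gamma  
Audit     | NULL   
Plan      | Alpha  
Implement | Orion  
Setup     | Orion  
Document  | Phoenix
Test      | NULL   
Train     | Gamma  
Design    | Phoenix
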